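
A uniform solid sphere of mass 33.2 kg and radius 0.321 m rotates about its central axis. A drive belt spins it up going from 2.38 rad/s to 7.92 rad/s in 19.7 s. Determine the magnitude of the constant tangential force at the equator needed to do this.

F ≈ 1.20 N

I = (2/5)MR² = (2/5)(33.2)(0.321)² = 1.368 kg·m².
α = Δω/Δt = (7.92 − 2.38)/19.7 = 0.2812 rad/s².
The required torque is τ = Iα = (1.368)(0.2812) = 0.3848 N·m.
A tangential force at the equator gives τ = FR, so F = τ/R = 0.3848/0.321 = 1.199 N.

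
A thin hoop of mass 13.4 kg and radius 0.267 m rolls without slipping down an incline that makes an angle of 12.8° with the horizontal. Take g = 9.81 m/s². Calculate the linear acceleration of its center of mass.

a ≈ 1.09 m/s²

Translation along the incline: Mg sinθ − f = Ma.
Rotation about the center: fR = Iα with I = MR². No-slip gives a = αR, so f = (I/R²)a = M a.
Substituting: Mg sinθ = (1 + 1.000)Ma, so a = g sinθ/(1 + 1.000) = (9.81) sin 12.8° / 2.000 = 1.087 m/s².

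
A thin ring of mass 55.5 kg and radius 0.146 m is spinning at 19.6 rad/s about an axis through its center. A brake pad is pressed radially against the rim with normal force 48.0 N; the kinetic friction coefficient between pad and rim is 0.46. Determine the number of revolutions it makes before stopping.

≈ 11.2 revolutions

I = MR² = (55.5)(0.146)² = 1.183 kg·m².
Friction force f = μN = (0.46)(48.0) = 22.08 N at the rim; torque magnitude τ = fR = 3.224 N·m, opposing ω.
|α| = τ/I = 3.224/1.183 = 2.725 rad/s² (deceleration).
ω² = ω₀² − 2|α|θ with ω = 0 ⇒ θ = ω₀²/(2|α|) = 70.49 rad = 11.22 rev.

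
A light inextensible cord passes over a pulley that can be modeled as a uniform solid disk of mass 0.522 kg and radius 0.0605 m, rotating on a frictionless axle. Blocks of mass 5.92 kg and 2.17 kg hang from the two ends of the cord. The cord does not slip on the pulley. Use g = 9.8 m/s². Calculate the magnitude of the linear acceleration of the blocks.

a ≈ 4.40 m/s²

I = ½MR² = (1/2)(0.522)(0.0605)² = 0.0009553 kg·m².
Heavier block: m₁g − T₁ = m₁a. Lighter block: T₂ − m₂g = m₂a.
Pulley: (T₁ − T₂)R = Iα = I(a/R), so T₁ − T₂ = (I/R²)a = (1/2)M_p a = 0.2610·a.
Adding the three: (m₁ − m₂)g = (m₁ + m₂ + 0.2610)a, so a = (5.92 − 2.17)(9.8)/(5.92 + 2.17 + 0.2610) = 4.401 m/s².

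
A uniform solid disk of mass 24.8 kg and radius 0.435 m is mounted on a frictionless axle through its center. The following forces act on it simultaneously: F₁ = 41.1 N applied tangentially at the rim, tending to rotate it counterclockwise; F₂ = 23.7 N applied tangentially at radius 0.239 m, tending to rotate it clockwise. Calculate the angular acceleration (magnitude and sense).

I = ½MR² = (1/2)(24.8)(0.435)² = 2.346 kg·m².
Taking counterclockwise as positive: τ₁ = +(41.1)(0.435) = +17.88 N·m; τ₂ = −(23.7)(0.239) = −5.664 N·m.
Net torque τ = 12.21 N·m.
α = τ/I = 12.21/2.346 = 5.206 rad/s².

α ≈ 5.21 rad/s², counterclockwise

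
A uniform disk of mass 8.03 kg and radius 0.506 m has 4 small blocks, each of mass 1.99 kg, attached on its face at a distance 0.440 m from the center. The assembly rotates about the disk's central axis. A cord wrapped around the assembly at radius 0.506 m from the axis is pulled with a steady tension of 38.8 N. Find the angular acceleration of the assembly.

α ≈ 7.64 rad/s²

I_disk = ½MR² = ½(8.03)(0.506)² = 1.028 kg·m².
I_blocks = 4·m·r² = 4(1.99)(0.440)² = 1.541 kg·m².
Total I = 2.569 kg·m².
τ = F r = (38.8)(0.506) = 19.63 N·m.
α = τ/I = 19.63/2.569 = 7.642 rad/s².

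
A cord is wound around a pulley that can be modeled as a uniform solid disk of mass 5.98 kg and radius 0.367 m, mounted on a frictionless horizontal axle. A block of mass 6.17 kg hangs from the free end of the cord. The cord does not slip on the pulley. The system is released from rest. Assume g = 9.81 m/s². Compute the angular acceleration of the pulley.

α ≈ 18.0 rad/s²

I = ½MR² = (1/2)(5.98)(0.367)² = 0.4027 kg·m².
Block: mg − T = ma. Pulley: TR = Iα. No-slip: a = αR, so T = (I/R²)a = 2.990·a.
Then mg = (m + 2.990)a, so a = (6.17)(9.81)/(6.17 + 2.990) = 6.608 m/s².
α = a/R = 6.608/0.367 = 18.00 rad/s².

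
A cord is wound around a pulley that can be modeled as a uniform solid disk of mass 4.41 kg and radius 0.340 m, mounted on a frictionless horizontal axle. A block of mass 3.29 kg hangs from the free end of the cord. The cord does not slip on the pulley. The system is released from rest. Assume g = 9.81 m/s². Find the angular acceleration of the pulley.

α ≈ 17.3 rad/s²

I = ½MR² = (1/2)(4.41)(0.340)² = 0.2549 kg·m².
Block: mg − T = ma. Pulley: TR = Iα. No-slip: a = αR, so T = (I/R²)a = 2.205·a.
Then mg = (m + 2.205)a, so a = (3.29)(9.81)/(3.29 + 2.205) = 5.874 m/s².
α = a/R = 5.874/0.340 = 17.28 rad/s².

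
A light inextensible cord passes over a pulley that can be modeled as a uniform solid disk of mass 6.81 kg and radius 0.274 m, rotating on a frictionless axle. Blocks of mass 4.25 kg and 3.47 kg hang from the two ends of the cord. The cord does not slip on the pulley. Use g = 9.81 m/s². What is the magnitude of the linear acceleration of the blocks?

a ≈ 0.688 m/s²

I = ½MR² = (1/2)(6.81)(0.274)² = 0.2556 kg·m².
Heavier block: m₁g − T₁ = m₁a. Lighter block: T₂ − m₂g = m₂a.
Pulley: (T₁ − T₂)R = Iα = I(a/R), so T₁ − T₂ = (I/R²)a = (1/2)M_p a = 3.405·a.
Adding the three: (m₁ − m₂)g = (m₁ + m₂ + 3.405)a, so a = (4.25 − 3.47)(9.81)/(4.25 + 3.47 + 3.405) = 0.6878 m/s².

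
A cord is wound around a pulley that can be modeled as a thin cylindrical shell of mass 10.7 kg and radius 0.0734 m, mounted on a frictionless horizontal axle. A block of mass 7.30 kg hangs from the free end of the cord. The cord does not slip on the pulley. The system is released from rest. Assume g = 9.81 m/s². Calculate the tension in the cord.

T ≈ 42.6 N

I = MR² = (10.7)(0.0734)² = 0.05765 kg·m².
Block: mg − T = ma. Pulley: TR = Iα. No-slip: a = αR, so T = (I/R²)a = 10.70·a.
Then mg = (m + 10.70)a, so a = (7.30)(9.81)/(7.30 + 10.70) = 3.978 m/s².
T = 10.70·a = 42.57 N.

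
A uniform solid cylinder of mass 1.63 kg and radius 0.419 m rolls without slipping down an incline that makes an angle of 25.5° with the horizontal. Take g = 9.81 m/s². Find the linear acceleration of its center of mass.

a ≈ 2.82 m/s²

Translation along the incline: Mg sinθ − f = Ma.
Rotation about the center: fR = Iα with I = ½MR². No-slip gives a = αR, so f = (I/R²)a = (1/2)M a.
Substituting: Mg sinθ = (1 + 0.5000)Ma, so a = g sinθ/(1 + 0.5000) = (9.81) sin 25.5° / 1.500 = 2.816 m/s².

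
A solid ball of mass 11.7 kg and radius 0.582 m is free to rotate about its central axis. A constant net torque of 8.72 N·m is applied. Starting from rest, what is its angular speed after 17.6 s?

ω ≈ 96.8 rad/s

I = (2/5)MR² = (2/5)(11.7)(0.582)² = 1.585 kg·m².
α = τ/I = 8.72/1.585 = 5.501 rad/s².
ω = ω₀ + αt = 0 + (5.501)(17.6) = 96.81 rad/s.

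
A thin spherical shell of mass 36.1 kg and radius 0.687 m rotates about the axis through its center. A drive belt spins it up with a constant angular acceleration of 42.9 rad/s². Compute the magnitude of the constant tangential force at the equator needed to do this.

F ≈ 709 N

I = (2/3)MR² = (2/3)(36.1)(0.687)² = 11.36 kg·m².
The required torque is τ = Iα = (11.36)(42.90) = 487.3 N·m.
A tangential force at the equator gives τ = FR, so F = τ/R = 487.3/0.687 = 709.3 N.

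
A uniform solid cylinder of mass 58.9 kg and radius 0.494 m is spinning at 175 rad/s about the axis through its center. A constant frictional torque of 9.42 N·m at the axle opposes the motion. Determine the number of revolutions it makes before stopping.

I = ½MR² = (1/2)(58.9)(0.494)² = 7.187 kg·m².
The net torque has magnitude 9.42 N·m, opposing ω.
|α| = τ/I = 9.420/7.187 = 1.311 rad/s² (deceleration).
ω² = ω₀² − 2|α|θ with ω = 0 ⇒ θ = ω₀²/(2|α|) = 11680 rad = 1859 rev.

≈ 1860 revolutions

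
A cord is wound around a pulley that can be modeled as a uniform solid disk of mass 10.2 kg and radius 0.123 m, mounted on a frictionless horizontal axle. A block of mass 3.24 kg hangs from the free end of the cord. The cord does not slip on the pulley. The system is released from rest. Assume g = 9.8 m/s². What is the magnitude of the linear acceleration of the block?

I = ½MR² = (1/2)(10.2)(0.123)² = 0.07716 kg·m².
Block: mg − T = ma. Pulley: TR = Iα. No-slip: a = αR, so T = (I/R²)a = 5.100·a.
Then mg = (m + 5.100)a, so a = (3.24)(9.8)/(3.24 + 5.100) = 3.807 m/s².

a ≈ 3.81 m/s²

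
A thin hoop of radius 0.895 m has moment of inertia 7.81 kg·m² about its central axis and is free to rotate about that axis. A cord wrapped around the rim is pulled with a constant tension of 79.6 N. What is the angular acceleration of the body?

α ≈ 9.12 rad/s²

τ = F R = (79.6)(0.895) = 71.24 N·m.
Newton's second law for rotation, τ = Iα, gives α = τ/I = 71.24/7.810 = 9.122 rad/s².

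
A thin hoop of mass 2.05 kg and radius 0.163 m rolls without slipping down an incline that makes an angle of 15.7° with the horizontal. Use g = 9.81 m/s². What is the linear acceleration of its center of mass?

Translation along the incline: Mg sinθ − f = Ma.
Rotation about the center: fR = Iα with I = MR². No-slip gives a = αR, so f = (I/R²)a = M a.
Substituting: Mg sinθ = (1 + 1.000)Ma, so a = g sinθ/(1 + 1.000) = (9.81) sin 15.7° / 2.000 = 1.327 m/s².

a ≈ 1.33 m/s²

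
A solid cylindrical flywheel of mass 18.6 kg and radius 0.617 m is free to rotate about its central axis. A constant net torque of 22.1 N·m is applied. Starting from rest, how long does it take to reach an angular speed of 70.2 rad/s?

I = ½MR² = (1/2)(18.6)(0.617)² = 3.540 kg·m².
α = τ/I = 22.1/3.540 = 6.242 rad/s².
ω = αt ⇒ t = ω/α = 70.2/6.242 = 11.25 s.

t ≈ 11.2 s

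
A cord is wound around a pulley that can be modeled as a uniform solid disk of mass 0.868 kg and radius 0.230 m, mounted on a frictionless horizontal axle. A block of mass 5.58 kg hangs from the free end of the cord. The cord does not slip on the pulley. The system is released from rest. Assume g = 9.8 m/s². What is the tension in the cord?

T ≈ 3.95 N

I = ½MR² = (1/2)(0.868)(0.230)² = 0.02296 kg·m².
Block: mg − T = ma. Pulley: TR = Iα. No-slip: a = αR, so T = (I/R²)a = 0.4340·a.
Then mg = (m + 0.4340)a, so a = (5.58)(9.8)/(5.58 + 0.4340) = 9.093 m/s².
T = 0.4340·a = 3.946 N.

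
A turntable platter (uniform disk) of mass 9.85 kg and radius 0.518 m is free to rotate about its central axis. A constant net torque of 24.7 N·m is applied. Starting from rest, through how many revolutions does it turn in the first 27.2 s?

≈ 1100 revolutions

I = ½MR² = (1/2)(9.85)(0.518)² = 1.321 kg·m².
α = τ/I = 24.7/1.321 = 18.69 rad/s².
θ = ½αt² = ½(18.69)(27.2)² = 6914 rad.
Revolutions = θ/(2π) = 1100.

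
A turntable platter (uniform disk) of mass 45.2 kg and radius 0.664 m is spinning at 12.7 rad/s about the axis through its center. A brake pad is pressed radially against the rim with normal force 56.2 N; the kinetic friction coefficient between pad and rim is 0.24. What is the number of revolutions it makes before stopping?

≈ 14.3 revolutions

I = ½MR² = (1/2)(45.2)(0.664)² = 9.964 kg·m².
Friction force f = μN = (0.24)(56.2) = 13.49 N at the rim; torque magnitude τ = fR = 8.956 N·m, opposing ω.
|α| = τ/I = 8.956/9.964 = 0.8988 rad/s² (deceleration).
ω² = ω₀² − 2|α|θ with ω = 0 ⇒ θ = ω₀²/(2|α|) = 89.72 rad = 14.28 rev.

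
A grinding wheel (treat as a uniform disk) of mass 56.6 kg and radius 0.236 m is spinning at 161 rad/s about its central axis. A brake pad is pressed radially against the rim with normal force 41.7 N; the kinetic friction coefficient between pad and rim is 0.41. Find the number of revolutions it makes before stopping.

I = ½MR² = (1/2)(56.6)(0.236)² = 1.576 kg·m².
Friction force f = μN = (0.41)(41.7) = 17.10 N at the rim; torque magnitude τ = fR = 4.035 N·m, opposing ω.
|α| = τ/I = 4.035/1.576 = 2.560 rad/s² (deceleration).
ω² = ω₀² − 2|α|θ with ω = 0 ⇒ θ = ω₀²/(2|α|) = 5063 rad = 805.8 rev.

≈ 806 revolutions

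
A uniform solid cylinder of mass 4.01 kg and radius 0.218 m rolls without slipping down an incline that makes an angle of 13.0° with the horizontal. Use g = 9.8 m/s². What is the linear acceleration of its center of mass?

Translation along the incline: Mg sinθ − f = Ma.
Rotation about the center: fR = Iα with I = ½MR². No-slip gives a = αR, so f = (I/R²)a = (1/2)M a.
Substituting: Mg sinθ = (1 + 0.5000)Ma, so a = g sinθ/(1 + 0.5000) = (9.8) sin 13.0° / 1.500 = 1.470 m/s².

a ≈ 1.47 m/s²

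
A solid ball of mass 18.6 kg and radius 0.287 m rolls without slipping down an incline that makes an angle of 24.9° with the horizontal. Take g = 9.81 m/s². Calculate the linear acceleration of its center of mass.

a ≈ 2.95 m/s²

Translation along the incline: Mg sinθ − f = Ma.
Rotation about the center: fR = Iα with I = (2/5)MR². No-slip gives a = αR, so f = (I/R²)a = (2/5)M a.
Substituting: Mg sinθ = (1 + 0.4000)Ma, so a = g sinθ/(1 + 0.4000) = (9.81) sin 24.9° / 1.400 = 2.950 m/s².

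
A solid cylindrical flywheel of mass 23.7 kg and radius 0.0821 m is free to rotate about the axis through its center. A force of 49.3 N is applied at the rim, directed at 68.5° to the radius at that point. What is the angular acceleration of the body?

I = ½MR² = (1/2)(23.7)(0.0821)² = 0.07987 kg·m².
Only the tangential component produces torque: τ = F R sinθ = (49.3)(0.0821) sin 68.5° = 3.766 N·m.
From τ = Iα: α = 3.766/0.07987 = 47.15 rad/s².

α ≈ 47.1 rad/s²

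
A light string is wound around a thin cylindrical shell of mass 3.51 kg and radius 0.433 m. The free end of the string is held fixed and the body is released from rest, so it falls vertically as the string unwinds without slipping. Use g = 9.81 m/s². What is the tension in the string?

Translation: Mg − T = Ma. Rotation about the center: TR = Iα with I = MR².
With a = αR: T = (I/R²)a = M a, so Mg = (1 + 1.000)Ma.
a = g/(1 + 1.000) = 9.81/2.000 = 4.905 m/s².
T = 1.000·M·a = (1.000)(3.51)(4.905) = 17.22 N.

T ≈ 17.2 N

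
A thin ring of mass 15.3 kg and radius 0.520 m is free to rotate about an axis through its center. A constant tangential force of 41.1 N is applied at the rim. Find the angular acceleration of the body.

I = MR² = (15.3)(0.520)² = 4.137 kg·m².
τ = F R = (41.1)(0.520) = 21.37 N·m.
Newton's second law for rotation, τ = Iα, gives α = τ/I = 21.37/4.137 = 5.166 rad/s².

α ≈ 5.17 rad/s²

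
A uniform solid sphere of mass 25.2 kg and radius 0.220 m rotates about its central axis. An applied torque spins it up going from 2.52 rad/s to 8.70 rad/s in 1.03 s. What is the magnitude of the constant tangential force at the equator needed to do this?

F ≈ 13.3 N

I = (2/5)MR² = (2/5)(25.2)(0.220)² = 0.4879 kg·m².
α = Δω/Δt = (8.70 − 2.52)/1.03 = 6.000 rad/s².
The required torque is τ = Iα = (0.4879)(6.000) = 2.927 N·m.
A tangential force at the equator gives τ = FR, so F = τ/R = 2.927/0.220 = 13.31 N.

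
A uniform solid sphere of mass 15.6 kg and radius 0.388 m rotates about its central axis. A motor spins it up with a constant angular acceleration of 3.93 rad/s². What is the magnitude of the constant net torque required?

τ ≈ 3.69 N·m

I = (2/5)MR² = (2/5)(15.6)(0.388)² = 0.9394 kg·m².
τ = Iα = (0.9394)(3.930) = 3.692 N·m.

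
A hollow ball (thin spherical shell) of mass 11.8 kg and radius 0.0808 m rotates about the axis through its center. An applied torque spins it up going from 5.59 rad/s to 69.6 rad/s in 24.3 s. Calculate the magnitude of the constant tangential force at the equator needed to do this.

F ≈ 1.67 N

I = (2/3)MR² = (2/3)(11.8)(0.0808)² = 0.05136 kg·m².
α = Δω/Δt = (69.6 − 5.59)/24.3 = 2.634 rad/s².
The required torque is τ = Iα = (0.05136)(2.634) = 0.1353 N·m.
A tangential force at the equator gives τ = FR, so F = τ/R = 0.1353/0.0808 = 1.674 N.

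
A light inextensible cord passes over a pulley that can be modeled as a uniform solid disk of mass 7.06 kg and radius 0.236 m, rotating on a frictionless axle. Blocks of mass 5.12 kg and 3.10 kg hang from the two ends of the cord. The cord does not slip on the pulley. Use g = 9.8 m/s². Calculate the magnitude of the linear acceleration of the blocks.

a ≈ 1.68 m/s²

I = ½MR² = (1/2)(7.06)(0.236)² = 0.1966 kg·m².
Heavier block: m₁g − T₁ = m₁a. Lighter block: T₂ − m₂g = m₂a.
Pulley: (T₁ − T₂)R = Iα = I(a/R), so T₁ − T₂ = (I/R²)a = (1/2)M_p a = 3.530·a.
Adding the three: (m₁ − m₂)g = (m₁ + m₂ + 3.530)a, so a = (5.12 − 3.10)(9.8)/(5.12 + 3.10 + 3.530) = 1.685 m/s².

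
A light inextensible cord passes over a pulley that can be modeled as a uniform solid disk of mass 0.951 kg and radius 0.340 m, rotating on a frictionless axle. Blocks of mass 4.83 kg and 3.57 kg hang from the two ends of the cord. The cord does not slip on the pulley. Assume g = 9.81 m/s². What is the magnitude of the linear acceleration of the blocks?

a ≈ 1.39 m/s²

I = ½MR² = (1/2)(0.951)(0.340)² = 0.05497 kg·m².
Heavier block: m₁g − T₁ = m₁a. Lighter block: T₂ − m₂g = m₂a.
Pulley: (T₁ − T₂)R = Iα = I(a/R), so T₁ − T₂ = (I/R²)a = (1/2)M_p a = 0.4755·a.
Adding the three: (m₁ − m₂)g = (m₁ + m₂ + 0.4755)a, so a = (4.83 − 3.57)(9.81)/(4.83 + 3.57 + 0.4755) = 1.393 m/s².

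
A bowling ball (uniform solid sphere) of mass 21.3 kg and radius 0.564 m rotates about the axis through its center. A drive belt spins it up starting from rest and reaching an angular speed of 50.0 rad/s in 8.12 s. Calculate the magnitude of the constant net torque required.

τ ≈ 16.7 N·m

I = (2/5)MR² = (2/5)(21.3)(0.564)² = 2.710 kg·m².
α = Δω/Δt = (50.0 − 0)/8.12 = 6.158 rad/s².
τ = Iα = (2.710)(6.158) = 16.69 N·m.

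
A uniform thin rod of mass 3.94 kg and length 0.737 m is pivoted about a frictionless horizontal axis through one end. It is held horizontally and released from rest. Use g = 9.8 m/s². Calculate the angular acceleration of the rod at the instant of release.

α ≈ 19.9 rad/s²

About the pivot, I = (1/3)ML² = (1/3)(3.94)(0.737)² = 0.7134 kg·m².
The weight acts at the center, a distance L/2 = 0.3685 m from the pivot; τ = Mg(L/2) = 14.23 N·m.
α = τ/I = 14.23/0.7134 = 19.95 rad/s².
(Equivalently α = (3g/(2L)) = 19.95 rad/s².)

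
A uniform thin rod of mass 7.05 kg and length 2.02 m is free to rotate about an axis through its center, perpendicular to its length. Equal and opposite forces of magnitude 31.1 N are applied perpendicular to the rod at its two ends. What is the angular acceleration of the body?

I = (1/12)ML² = (1/12)(7.05)(2.02)² = 2.397 kg·m².
The couple gives τ = F·(L/2) + F·(L/2) = F L = (31.1)(2.02) = 62.82 N·m.
From τ = Iα: α = 62.82/2.397 = 26.21 rad/s².

α ≈ 26.2 rad/s²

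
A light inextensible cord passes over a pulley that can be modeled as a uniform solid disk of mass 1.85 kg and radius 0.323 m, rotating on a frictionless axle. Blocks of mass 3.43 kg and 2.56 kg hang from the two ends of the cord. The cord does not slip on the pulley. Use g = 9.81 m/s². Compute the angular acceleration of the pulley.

α ≈ 3.82 rad/s²

I = ½MR² = (1/2)(1.85)(0.323)² = 0.09650 kg·m².
Heavier block: m₁g − T₁ = m₁a. Lighter block: T₂ − m₂g = m₂a.
Pulley: (T₁ − T₂)R = Iα = I(a/R), so T₁ − T₂ = (I/R²)a = (1/2)M_p a = 0.9250·a.
Adding the three: (m₁ − m₂)g = (m₁ + m₂ + 0.9250)a, so a = (3.43 − 2.56)(9.81)/(3.43 + 2.56 + 0.9250) = 1.234 m/s².
α = a/R = 1.234/0.323 = 3.821 rad/s².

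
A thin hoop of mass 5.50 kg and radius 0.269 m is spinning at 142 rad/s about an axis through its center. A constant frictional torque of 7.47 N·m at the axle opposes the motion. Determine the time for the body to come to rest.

t ≈ 7.57 s

I = MR² = (5.50)(0.269)² = 0.3980 kg·m².
The net torque has magnitude 7.47 N·m, opposing ω.
|α| = τ/I = 7.470/0.3980 = 18.77 rad/s² (deceleration).
0 = ω₀ − |α|t ⇒ t = ω₀/|α| = 142/18.77 = 7.565 s.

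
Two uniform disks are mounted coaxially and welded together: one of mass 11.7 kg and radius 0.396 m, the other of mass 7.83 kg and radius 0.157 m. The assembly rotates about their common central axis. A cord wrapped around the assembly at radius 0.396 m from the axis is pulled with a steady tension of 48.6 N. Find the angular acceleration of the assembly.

α ≈ 19.0 rad/s²

I = ½M₁R₁² + ½M₂R₂² = ½(11.7)(0.396)² + ½(7.83)(0.157)² = 1.014 kg·m².
τ = F r = (48.6)(0.396) = 19.25 N·m.
α = τ/I = 19.25/1.014 = 18.98 rad/s².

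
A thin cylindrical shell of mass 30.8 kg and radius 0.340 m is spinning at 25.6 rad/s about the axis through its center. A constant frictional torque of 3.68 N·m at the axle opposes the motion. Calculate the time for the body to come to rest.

I = MR² = (30.8)(0.340)² = 3.560 kg·m².
The net torque has magnitude 3.68 N·m, opposing ω.
|α| = τ/I = 3.680/3.560 = 1.034 rad/s² (deceleration).
0 = ω₀ − |α|t ⇒ t = ω₀/|α| = 25.6/1.034 = 24.77 s.

t ≈ 24.8 s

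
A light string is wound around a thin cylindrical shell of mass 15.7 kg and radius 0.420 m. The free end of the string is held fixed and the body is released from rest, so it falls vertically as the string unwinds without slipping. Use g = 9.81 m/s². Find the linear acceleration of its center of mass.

a ≈ 4.91 m/s²

Translation: Mg − T = Ma. Rotation about the center: TR = Iα with I = MR².
With a = αR: T = (I/R²)a = M a, so Mg = (1 + 1.000)Ma.
a = g/(1 + 1.000) = 9.81/2.000 = 4.905 m/s².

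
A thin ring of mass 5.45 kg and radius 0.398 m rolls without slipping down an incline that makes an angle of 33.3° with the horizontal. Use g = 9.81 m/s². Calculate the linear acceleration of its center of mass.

a ≈ 2.69 m/s²

Translation along the incline: Mg sinθ − f = Ma.
Rotation about the center: fR = Iα with I = MR². No-slip gives a = αR, so f = (I/R²)a = M a.
Substituting: Mg sinθ = (1 + 1.000)Ma, so a = g sinθ/(1 + 1.000) = (9.81) sin 33.3° / 2.000 = 2.693 m/s².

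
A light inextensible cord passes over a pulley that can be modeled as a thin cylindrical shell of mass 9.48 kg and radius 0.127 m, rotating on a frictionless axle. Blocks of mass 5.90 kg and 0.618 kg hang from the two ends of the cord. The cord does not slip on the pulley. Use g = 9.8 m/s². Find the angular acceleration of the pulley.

α ≈ 25.5 rad/s²

I = MR² = (9.48)(0.127)² = 0.1529 kg·m².
Heavier block: m₁g − T₁ = m₁a. Lighter block: T₂ − m₂g = m₂a.
Pulley: (T₁ − T₂)R = Iα = I(a/R), so T₁ − T₂ = (I/R²)a = 1·M_p a = 9.480·a.
Adding the three: (m₁ − m₂)g = (m₁ + m₂ + 9.480)a, so a = (5.90 − 0.618)(9.8)/(5.90 + 0.618 + 9.480) = 3.236 m/s².
α = a/R = 3.236/0.127 = 25.48 rad/s².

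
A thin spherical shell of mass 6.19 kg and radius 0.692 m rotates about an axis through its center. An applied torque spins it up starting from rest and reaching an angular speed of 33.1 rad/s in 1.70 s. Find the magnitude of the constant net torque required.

τ ≈ 38.5 N·m

I = (2/3)MR² = (2/3)(6.19)(0.692)² = 1.976 kg·m².
α = Δω/Δt = (33.1 − 0)/1.70 = 19.47 rad/s².
τ = Iα = (1.976)(19.47) = 38.48 N·m.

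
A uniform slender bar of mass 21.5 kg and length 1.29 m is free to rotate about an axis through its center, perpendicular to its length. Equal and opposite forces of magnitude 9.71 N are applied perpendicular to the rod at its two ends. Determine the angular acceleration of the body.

I = (1/12)ML² = (1/12)(21.5)(1.29)² = 2.982 kg·m².
The couple gives τ = F·(L/2) + F·(L/2) = F L = (9.71)(1.29) = 12.53 N·m.
Newton's second law for rotation, τ = Iα, gives α = τ/I = 12.53/2.982 = 4.201 rad/s².

α ≈ 4.20 rad/s²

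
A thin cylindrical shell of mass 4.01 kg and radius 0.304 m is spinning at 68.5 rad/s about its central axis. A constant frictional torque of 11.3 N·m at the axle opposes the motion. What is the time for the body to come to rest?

I = MR² = (4.01)(0.304)² = 0.3706 kg·m².
The net torque has magnitude 11.3 N·m, opposing ω.
|α| = τ/I = 11.30/0.3706 = 30.49 rad/s² (deceleration).
0 = ω₀ − |α|t ⇒ t = ω₀/|α| = 68.5/30.49 = 2.246 s.

t ≈ 2.25 s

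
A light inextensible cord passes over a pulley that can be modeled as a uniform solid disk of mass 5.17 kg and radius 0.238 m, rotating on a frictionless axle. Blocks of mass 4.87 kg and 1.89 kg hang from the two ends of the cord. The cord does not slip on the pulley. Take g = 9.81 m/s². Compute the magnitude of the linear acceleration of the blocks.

I = ½MR² = (1/2)(5.17)(0.238)² = 0.1464 kg·m².
Heavier block: m₁g − T₁ = m₁a. Lighter block: T₂ − m₂g = m₂a.
Pulley: (T₁ − T₂)R = Iα = I(a/R), so T₁ − T₂ = (I/R²)a = (1/2)M_p a = 2.585·a.
Adding the three: (m₁ − m₂)g = (m₁ + m₂ + 2.585)a, so a = (4.87 − 1.89)(9.81)/(4.87 + 1.89 + 2.585) = 3.128 m/s².

a ≈ 3.13 m/s²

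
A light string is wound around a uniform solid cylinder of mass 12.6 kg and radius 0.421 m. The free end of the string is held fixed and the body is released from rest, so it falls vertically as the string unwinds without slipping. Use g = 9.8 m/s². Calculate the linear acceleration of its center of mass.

Translation: Mg − T = Ma. Rotation about the center: TR = Iα with I = ½MR².
With a = αR: T = (I/R²)a = (1/2)M a, so Mg = (1 + 0.5000)Ma.
a = g/(1 + 0.5000) = 9.8/1.500 = 6.533 m/s².

a ≈ 6.53 m/s²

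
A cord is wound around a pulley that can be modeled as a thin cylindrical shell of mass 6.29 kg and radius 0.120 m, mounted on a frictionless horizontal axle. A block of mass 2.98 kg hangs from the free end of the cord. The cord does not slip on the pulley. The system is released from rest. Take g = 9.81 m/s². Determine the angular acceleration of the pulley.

I = MR² = (6.29)(0.120)² = 0.09058 kg·m².
Block: mg − T = ma. Pulley: TR = Iα. No-slip: a = αR, so T = (I/R²)a = 6.290·a.
Then mg = (m + 6.290)a, so a = (2.98)(9.81)/(2.98 + 6.290) = 3.154 m/s².
α = a/R = 3.154/0.120 = 26.28 rad/s².

α ≈ 26.3 rad/s²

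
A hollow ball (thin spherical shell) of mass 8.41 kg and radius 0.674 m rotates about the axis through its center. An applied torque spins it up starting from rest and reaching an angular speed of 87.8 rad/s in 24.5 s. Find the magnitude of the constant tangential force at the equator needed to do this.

F ≈ 13.5 N

I = (2/3)MR² = (2/3)(8.41)(0.674)² = 2.547 kg·m².
α = Δω/Δt = (87.8 − 0)/24.5 = 3.584 rad/s².
The required torque is τ = Iα = (2.547)(3.584) = 9.128 N·m.
A tangential force at the equator gives τ = FR, so F = τ/R = 9.128/0.674 = 13.54 N.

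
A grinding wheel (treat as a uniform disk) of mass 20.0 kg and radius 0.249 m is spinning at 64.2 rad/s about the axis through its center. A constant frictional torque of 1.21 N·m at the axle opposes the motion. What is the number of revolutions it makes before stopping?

I = ½MR² = (1/2)(20.0)(0.249)² = 0.6200 kg·m².
The net torque has magnitude 1.21 N·m, opposing ω.
|α| = τ/I = 1.210/0.6200 = 1.952 rad/s² (deceleration).
ω² = ω₀² − 2|α|θ with ω = 0 ⇒ θ = ω₀²/(2|α|) = 1056 rad = 168.1 rev.

≈ 168 revolutions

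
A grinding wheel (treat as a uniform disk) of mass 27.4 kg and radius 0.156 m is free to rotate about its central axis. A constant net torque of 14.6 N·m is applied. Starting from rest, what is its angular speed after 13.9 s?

I = ½MR² = (1/2)(27.4)(0.156)² = 0.3334 kg·m².
α = τ/I = 14.6/0.3334 = 43.79 rad/s².
ω = ω₀ + αt = 0 + (43.79)(13.9) = 608.7 rad/s.

ω ≈ 609 rad/s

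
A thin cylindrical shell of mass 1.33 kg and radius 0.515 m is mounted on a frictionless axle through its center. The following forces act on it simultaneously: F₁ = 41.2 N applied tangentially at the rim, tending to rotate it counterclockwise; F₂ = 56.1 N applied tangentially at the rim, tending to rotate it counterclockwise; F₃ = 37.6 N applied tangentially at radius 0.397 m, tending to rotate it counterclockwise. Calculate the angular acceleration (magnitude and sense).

I = MR² = (1.33)(0.515)² = 0.3527 kg·m².
Taking counterclockwise as positive: τ₁ = +(41.2)(0.515) = +21.22 N·m; τ₂ = +(56.1)(0.515) = +28.89 N·m; τ₃ = +(37.6)(0.397) = +14.93 N·m.
Net torque τ = 65.04 N·m.
α = τ/I = 65.04/0.3527 = 184.4 rad/s².

α ≈ 184 rad/s², counterclockwise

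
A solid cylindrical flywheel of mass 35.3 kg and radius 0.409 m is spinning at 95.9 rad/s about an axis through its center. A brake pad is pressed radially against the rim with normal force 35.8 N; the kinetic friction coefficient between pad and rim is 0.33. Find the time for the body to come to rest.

t ≈ 58.6 s

I = ½MR² = (1/2)(35.3)(0.409)² = 2.953 kg·m².
Friction force f = μN = (0.33)(35.8) = 11.81 N at the rim; torque magnitude τ = fR = 4.832 N·m, opposing ω.
|α| = τ/I = 4.832/2.953 = 1.637 rad/s² (deceleration).
0 = ω₀ − |α|t ⇒ t = ω₀/|α| = 95.9/1.637 = 58.60 s.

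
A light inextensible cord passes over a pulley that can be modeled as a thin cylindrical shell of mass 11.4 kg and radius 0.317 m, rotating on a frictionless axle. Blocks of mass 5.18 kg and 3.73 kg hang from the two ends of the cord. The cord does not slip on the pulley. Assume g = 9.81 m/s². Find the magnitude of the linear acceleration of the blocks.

a ≈ 0.700 m/s²

I = MR² = (11.4)(0.317)² = 1.146 kg·m².
Heavier block: m₁g − T₁ = m₁a. Lighter block: T₂ − m₂g = m₂a.
Pulley: (T₁ − T₂)R = Iα = I(a/R), so T₁ − T₂ = (I/R²)a = 1·M_p a = 11.40·a.
Adding the three: (m₁ − m₂)g = (m₁ + m₂ + 11.40)a, so a = (5.18 − 3.73)(9.81)/(5.18 + 3.73 + 11.40) = 0.7004 m/s².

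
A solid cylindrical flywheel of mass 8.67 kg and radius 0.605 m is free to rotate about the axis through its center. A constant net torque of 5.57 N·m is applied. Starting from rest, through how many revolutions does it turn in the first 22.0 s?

I = ½MR² = (1/2)(8.67)(0.605)² = 1.587 kg·m².
α = τ/I = 5.57/1.587 = 3.510 rad/s².
θ = ½αt² = ½(3.510)(22.0)² = 849.5 rad.
Revolutions = θ/(2π) = 135.2.

≈ 135 revolutions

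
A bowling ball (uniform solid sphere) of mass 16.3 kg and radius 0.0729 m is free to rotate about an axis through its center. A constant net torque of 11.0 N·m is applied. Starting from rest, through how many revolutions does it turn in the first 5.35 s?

≈ 723 revolutions

I = (2/5)MR² = (2/5)(16.3)(0.0729)² = 0.03465 kg·m².
α = τ/I = 11.0/0.03465 = 317.5 rad/s².
θ = ½αt² = ½(317.5)(5.35)² = 4543 rad.
Revolutions = θ/(2π) = 723.1.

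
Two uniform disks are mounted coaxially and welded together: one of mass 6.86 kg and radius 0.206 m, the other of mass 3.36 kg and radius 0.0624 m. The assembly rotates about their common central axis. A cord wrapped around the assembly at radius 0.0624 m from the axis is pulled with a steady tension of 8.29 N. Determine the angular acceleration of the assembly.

α ≈ 3.40 rad/s²

I = ½M₁R₁² + ½M₂R₂² = ½(6.86)(0.206)² + ½(3.36)(0.0624)² = 0.1521 kg·m².
τ = F r = (8.29)(0.0624) = 0.5173 N·m.
α = τ/I = 0.5173/0.1521 = 3.401 rad/s².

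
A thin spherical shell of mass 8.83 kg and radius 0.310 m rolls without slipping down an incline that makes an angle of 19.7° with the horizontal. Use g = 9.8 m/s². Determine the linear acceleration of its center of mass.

a ≈ 1.98 m/s²

Translation along the incline: Mg sinθ − f = Ma.
Rotation about the center: fR = Iα with I = (2/3)MR². No-slip gives a = αR, so f = (I/R²)a = (2/3)M a.
Substituting: Mg sinθ = (1 + 0.6667)Ma, so a = g sinθ/(1 + 0.6667) = (9.8) sin 19.7° / 1.667 = 1.982 m/s².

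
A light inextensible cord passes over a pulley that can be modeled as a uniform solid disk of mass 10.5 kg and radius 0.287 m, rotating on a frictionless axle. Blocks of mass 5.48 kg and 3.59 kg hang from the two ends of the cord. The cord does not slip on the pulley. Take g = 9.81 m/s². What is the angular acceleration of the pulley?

I = ½MR² = (1/2)(10.5)(0.287)² = 0.4324 kg·m².
Heavier block: m₁g − T₁ = m₁a. Lighter block: T₂ − m₂g = m₂a.
Pulley: (T₁ − T₂)R = Iα = I(a/R), so T₁ − T₂ = (I/R²)a = (1/2)M_p a = 5.250·a.
Adding the three: (m₁ − m₂)g = (m₁ + m₂ + 5.250)a, so a = (5.48 − 3.59)(9.81)/(5.48 + 3.59 + 5.250) = 1.295 m/s².
α = a/R = 1.295/0.287 = 4.511 rad/s².

α ≈ 4.51 rad/s²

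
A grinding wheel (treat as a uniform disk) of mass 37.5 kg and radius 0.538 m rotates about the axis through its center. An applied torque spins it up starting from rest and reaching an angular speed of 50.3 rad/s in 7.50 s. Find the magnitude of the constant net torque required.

I = ½MR² = (1/2)(37.5)(0.538)² = 5.427 kg·m².
α = Δω/Δt = (50.3 − 0)/7.50 = 6.707 rad/s².
τ = Iα = (5.427)(6.707) = 36.40 N·m.

τ ≈ 36.4 N·m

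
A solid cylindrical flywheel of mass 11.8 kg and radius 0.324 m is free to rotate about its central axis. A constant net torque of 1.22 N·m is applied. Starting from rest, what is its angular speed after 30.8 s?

I = ½MR² = (1/2)(11.8)(0.324)² = 0.6194 kg·m².
α = τ/I = 1.22/0.6194 = 1.970 rad/s².
ω = ω₀ + αt = 0 + (1.970)(30.8) = 60.67 rad/s.

ω ≈ 60.7 rad/s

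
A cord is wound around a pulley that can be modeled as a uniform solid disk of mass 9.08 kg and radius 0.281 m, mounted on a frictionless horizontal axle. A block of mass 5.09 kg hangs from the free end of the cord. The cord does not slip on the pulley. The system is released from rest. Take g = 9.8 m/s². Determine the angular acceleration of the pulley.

I = ½MR² = (1/2)(9.08)(0.281)² = 0.3585 kg·m².
Block: mg − T = ma. Pulley: TR = Iα. No-slip: a = αR, so T = (I/R²)a = 4.540·a.
Then mg = (m + 4.540)a, so a = (5.09)(9.8)/(5.09 + 4.540) = 5.180 m/s².
α = a/R = 5.180/0.281 = 18.43 rad/s².

α ≈ 18.4 rad/s²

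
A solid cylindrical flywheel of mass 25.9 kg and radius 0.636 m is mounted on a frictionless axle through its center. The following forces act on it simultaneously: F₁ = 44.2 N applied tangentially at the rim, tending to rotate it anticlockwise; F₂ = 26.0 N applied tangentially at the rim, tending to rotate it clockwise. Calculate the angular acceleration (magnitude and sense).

I = ½MR² = (1/2)(25.9)(0.636)² = 5.238 kg·m².
Taking anticlockwise as positive: τ₁ = +(44.2)(0.636) = +28.11 N·m; τ₂ = −(26.0)(0.636) = −16.54 N·m.
Net torque τ = 11.58 N·m.
α = τ/I = 11.58/5.238 = 2.210 rad/s².

α ≈ 2.21 rad/s², anticlockwise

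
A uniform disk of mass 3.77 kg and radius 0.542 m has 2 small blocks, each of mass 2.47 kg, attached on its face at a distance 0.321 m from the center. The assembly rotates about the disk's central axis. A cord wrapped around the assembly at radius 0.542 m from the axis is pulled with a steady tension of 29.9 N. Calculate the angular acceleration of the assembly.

I_disk = ½MR² = ½(3.77)(0.542)² = 0.5537 kg·m².
I_blocks = 2·m·r² = 2(2.47)(0.321)² = 0.5090 kg·m².
Total I = 1.063 kg·m².
τ = F r = (29.9)(0.542) = 16.21 N·m.
α = τ/I = 16.21/1.063 = 15.25 rad/s².

α ≈ 15.2 rad/s²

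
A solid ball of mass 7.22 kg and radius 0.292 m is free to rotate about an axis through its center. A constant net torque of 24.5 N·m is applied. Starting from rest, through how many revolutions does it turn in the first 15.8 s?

≈ 1980 revolutions

I = (2/5)MR² = (2/5)(7.22)(0.292)² = 0.2462 kg·m².
α = τ/I = 24.5/0.2462 = 99.50 rad/s².
θ = ½αt² = ½(99.50)(15.8)² = 12420 rad.
Revolutions = θ/(2π) = 1977.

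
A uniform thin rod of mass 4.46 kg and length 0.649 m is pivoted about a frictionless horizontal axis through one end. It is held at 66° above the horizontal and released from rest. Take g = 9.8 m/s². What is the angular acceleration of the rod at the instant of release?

α ≈ 9.21 rad/s²

About the pivot, I = (1/3)ML² = (1/3)(4.46)(0.649)² = 0.6262 kg·m².
The weight acts at the center, a distance L/2 = 0.3245 m from the pivot; τ = Mg(L/2) cos 66° = 5.769 N·m.
α = τ/I = 5.769/0.6262 = 9.213 rad/s².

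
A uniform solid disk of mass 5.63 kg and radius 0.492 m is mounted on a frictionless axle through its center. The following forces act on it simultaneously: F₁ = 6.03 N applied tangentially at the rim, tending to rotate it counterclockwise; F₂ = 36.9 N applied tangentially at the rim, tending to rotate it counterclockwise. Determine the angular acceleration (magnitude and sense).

I = ½MR² = (1/2)(5.63)(0.492)² = 0.6814 kg·m².
Taking counterclockwise as positive: τ₁ = +(6.03)(0.492) = +2.967 N·m; τ₂ = +(36.9)(0.492) = +18.15 N·m.
Net torque τ = 21.12 N·m.
α = τ/I = 21.12/0.6814 = 31.00 rad/s².

α ≈ 31.0 rad/s², counterclockwise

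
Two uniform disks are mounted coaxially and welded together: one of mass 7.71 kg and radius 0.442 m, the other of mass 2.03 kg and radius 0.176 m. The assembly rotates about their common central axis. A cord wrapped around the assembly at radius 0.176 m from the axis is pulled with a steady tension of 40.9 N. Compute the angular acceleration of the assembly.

α ≈ 9.17 rad/s²

I = ½M₁R₁² + ½M₂R₂² = ½(7.71)(0.442)² + ½(2.03)(0.176)² = 0.7846 kg·m².
τ = F r = (40.9)(0.176) = 7.198 N·m.
α = τ/I = 7.198/0.7846 = 9.175 rad/s².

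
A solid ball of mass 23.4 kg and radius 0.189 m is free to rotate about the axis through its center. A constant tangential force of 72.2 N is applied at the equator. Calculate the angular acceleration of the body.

I = (2/5)MR² = (2/5)(23.4)(0.189)² = 0.3343 kg·m².
τ = F R = (72.2)(0.189) = 13.65 N·m.
Newton's second law for rotation, τ = Iα, gives α = τ/I = 13.65/0.3343 = 40.81 rad/s².

α ≈ 40.8 rad/s²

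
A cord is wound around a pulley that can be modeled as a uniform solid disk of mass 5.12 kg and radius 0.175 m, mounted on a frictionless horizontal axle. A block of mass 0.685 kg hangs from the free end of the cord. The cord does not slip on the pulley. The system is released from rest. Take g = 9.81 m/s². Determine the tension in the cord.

T ≈ 5.30 N

I = ½MR² = (1/2)(5.12)(0.175)² = 0.07840 kg·m².
Block: mg − T = ma. Pulley: TR = Iα. No-slip: a = αR, so T = (I/R²)a = 2.560·a.
Then mg = (m + 2.560)a, so a = (0.685)(9.81)/(0.685 + 2.560) = 2.071 m/s².
T = 2.560·a = 5.301 N.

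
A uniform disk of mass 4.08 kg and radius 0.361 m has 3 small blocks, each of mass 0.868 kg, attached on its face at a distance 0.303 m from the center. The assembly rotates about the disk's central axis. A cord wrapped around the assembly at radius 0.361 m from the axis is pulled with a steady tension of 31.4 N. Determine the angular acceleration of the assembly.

α ≈ 22.4 rad/s²

I_disk = ½MR² = ½(4.08)(0.361)² = 0.2659 kg·m².
I_blocks = 3·m·r² = 3(0.868)(0.303)² = 0.2391 kg·m².
Total I = 0.5049 kg·m².
τ = F r = (31.4)(0.361) = 11.34 N·m.
α = τ/I = 11.34/0.5049 = 22.45 rad/s².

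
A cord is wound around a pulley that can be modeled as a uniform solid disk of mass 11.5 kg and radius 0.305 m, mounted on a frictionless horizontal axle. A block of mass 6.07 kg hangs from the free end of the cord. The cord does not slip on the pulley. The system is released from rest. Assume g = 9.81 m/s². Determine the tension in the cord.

I = ½MR² = (1/2)(11.5)(0.305)² = 0.5349 kg·m².
Block: mg − T = ma. Pulley: TR = Iα. No-slip: a = αR, so T = (I/R²)a = 5.750·a.
Then mg = (m + 5.750)a, so a = (6.07)(9.81)/(6.07 + 5.750) = 5.038 m/s².
T = 5.750·a = 28.97 N.

T ≈ 29.0 N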